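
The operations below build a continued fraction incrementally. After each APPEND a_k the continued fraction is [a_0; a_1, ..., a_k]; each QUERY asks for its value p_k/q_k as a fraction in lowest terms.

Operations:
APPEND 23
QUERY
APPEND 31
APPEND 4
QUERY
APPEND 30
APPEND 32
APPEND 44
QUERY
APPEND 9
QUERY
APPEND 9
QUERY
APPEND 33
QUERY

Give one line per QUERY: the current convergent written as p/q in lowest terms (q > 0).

APPEND 23: p_0 = 23·1 + 0 = 23, q_0 = 23·0 + 1 = 1 → 23/1
APPEND 31: p_1 = 31·23 + 1 = 714, q_1 = 31·1 + 0 = 31 → 714/31
APPEND 4: p_2 = 4·714 + 23 = 2879, q_2 = 4·31 + 1 = 125 → 2879/125
APPEND 30: p_3 = 30·2879 + 714 = 87084, q_3 = 30·125 + 31 = 3781 → 87084/3781
APPEND 32: p_4 = 32·87084 + 2879 = 2789567, q_4 = 32·3781 + 125 = 121117 → 2789567/121117
APPEND 44: p_5 = 44·2789567 + 87084 = 122828032, q_5 = 44·121117 + 3781 = 5332929 → 122828032/5332929
APPEND 9: p_6 = 9·122828032 + 2789567 = 1108241855, q_6 = 9·5332929 + 121117 = 48117478 → 1108241855/48117478
APPEND 9: p_7 = 9·1108241855 + 122828032 = 10097004727, q_7 = 9·48117478 + 5332929 = 438390231 → 10097004727/438390231
APPEND 33: p_8 = 33·10097004727 + 1108241855 = 334309397846, q_8 = 33·438390231 + 48117478 = 14514995101 → 334309397846/14514995101

23/1
2879/125
122828032/5332929
1108241855/48117478
10097004727/438390231
334309397846/14514995101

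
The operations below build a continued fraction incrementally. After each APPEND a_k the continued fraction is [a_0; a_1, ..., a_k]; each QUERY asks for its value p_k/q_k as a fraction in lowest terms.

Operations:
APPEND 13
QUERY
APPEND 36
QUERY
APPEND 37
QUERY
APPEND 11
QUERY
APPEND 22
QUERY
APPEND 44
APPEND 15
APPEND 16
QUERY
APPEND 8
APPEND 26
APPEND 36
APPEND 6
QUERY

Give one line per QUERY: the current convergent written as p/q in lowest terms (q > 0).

APPEND 13: p_0 = 13·1 + 0 = 13, q_0 = 13·0 + 1 = 1 → 13/1
APPEND 36: p_1 = 36·13 + 1 = 469, q_1 = 36·1 + 0 = 36 → 469/36
APPEND 37: p_2 = 37·469 + 13 = 17366, q_2 = 37·36 + 1 = 1333 → 17366/1333
APPEND 11: p_3 = 11·17366 + 469 = 191495, q_3 = 11·1333 + 36 = 14699 → 191495/14699
APPEND 22: p_4 = 22·191495 + 17366 = 4230256, q_4 = 22·14699 + 1333 = 324711 → 4230256/324711
APPEND 44: p_5 = 44·4230256 + 191495 = 186322759, q_5 = 44·324711 + 14699 = 14301983 → 186322759/14301983
APPEND 15: p_6 = 15·186322759 + 4230256 = 2799071641, q_6 = 15·14301983 + 324711 = 214854456 → 2799071641/214854456
APPEND 16: p_7 = 16·2799071641 + 186322759 = 44971469015, q_7 = 16·214854456 + 14301983 = 3451973279 → 44971469015/3451973279
APPEND 8: p_8 = 8·44971469015 + 2799071641 = 362570823761, q_8 = 8·3451973279 + 214854456 = 27830640688 → 362570823761/27830640688
APPEND 26: p_9 = 26·362570823761 + 44971469015 = 9471812886801, q_9 = 26·27830640688 + 3451973279 = 727048631167 → 9471812886801/727048631167
APPEND 36: p_10 = 36·9471812886801 + 362570823761 = 341347834748597, q_10 = 36·727048631167 + 27830640688 = 26201581362700 → 341347834748597/26201581362700
APPEND 6: p_11 = 6·341347834748597 + 9471812886801 = 2057558821378383, q_11 = 6·26201581362700 + 727048631167 = 157936536807367 → 2057558821378383/157936536807367

13/1
469/36
17366/1333
191495/14699
4230256/324711
44971469015/3451973279
2057558821378383/157936536807367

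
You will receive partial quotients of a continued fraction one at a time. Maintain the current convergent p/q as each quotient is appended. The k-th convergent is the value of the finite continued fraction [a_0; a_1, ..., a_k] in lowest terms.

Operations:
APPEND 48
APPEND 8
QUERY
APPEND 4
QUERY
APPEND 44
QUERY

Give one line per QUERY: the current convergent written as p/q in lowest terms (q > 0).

APPEND 48: p_0 = 48·1 + 0 = 48, q_0 = 48·0 + 1 = 1 → 48/1
APPEND 8: p_1 = 8·48 + 1 = 385, q_1 = 8·1 + 0 = 8 → 385/8
APPEND 4: p_2 = 4·385 + 48 = 1588, q_2 = 4·8 + 1 = 33 → 1588/33
APPEND 44: p_3 = 44·1588 + 385 = 70257, q_3 = 44·33 + 8 = 1460 → 70257/1460

385/8
1588/33
70257/1460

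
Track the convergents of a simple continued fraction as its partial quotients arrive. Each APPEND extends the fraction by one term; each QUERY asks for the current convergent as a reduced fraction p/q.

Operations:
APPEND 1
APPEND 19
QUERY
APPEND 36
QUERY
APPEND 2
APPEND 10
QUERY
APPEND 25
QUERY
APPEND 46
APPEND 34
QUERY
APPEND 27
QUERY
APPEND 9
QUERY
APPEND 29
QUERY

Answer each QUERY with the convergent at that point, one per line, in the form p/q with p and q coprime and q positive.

20/19
721/685
15341/14575
384987/365764
603026249/572916210
16299433466/15485577389
147297927443/139943112711
4287939329313/4073835846008

APPEND 1: p_0 = 1·1 + 0 = 1, q_0 = 1·0 + 1 = 1 → 1/1
APPEND 19: p_1 = 19·1 + 1 = 20, q_1 = 19·1 + 0 = 19 → 20/19
APPEND 36: p_2 = 36·20 + 1 = 721, q_2 = 36·19 + 1 = 685 → 721/685
APPEND 2: p_3 = 2·721 + 20 = 1462, q_3 = 2·685 + 19 = 1389 → 1462/1389
APPEND 10: p_4 = 10·1462 + 721 = 15341, q_4 = 10·1389 + 685 = 14575 → 15341/14575
APPEND 25: p_5 = 25·15341 + 1462 = 384987, q_5 = 25·14575 + 1389 = 365764 → 384987/365764
APPEND 46: p_6 = 46·384987 + 15341 = 17724743, q_6 = 46·365764 + 14575 = 16839719 → 17724743/16839719
APPEND 34: p_7 = 34·17724743 + 384987 = 603026249, q_7 = 34·16839719 + 365764 = 572916210 → 603026249/572916210
APPEND 27: p_8 = 27·603026249 + 17724743 = 16299433466, q_8 = 27·572916210 + 16839719 = 15485577389 → 16299433466/15485577389
APPEND 9: p_9 = 9·16299433466 + 603026249 = 147297927443, q_9 = 9·15485577389 + 572916210 = 139943112711 → 147297927443/139943112711
APPEND 29: p_10 = 29·147297927443 + 16299433466 = 4287939329313, q_10 = 29·139943112711 + 15485577389 = 4073835846008 → 4287939329313/4073835846008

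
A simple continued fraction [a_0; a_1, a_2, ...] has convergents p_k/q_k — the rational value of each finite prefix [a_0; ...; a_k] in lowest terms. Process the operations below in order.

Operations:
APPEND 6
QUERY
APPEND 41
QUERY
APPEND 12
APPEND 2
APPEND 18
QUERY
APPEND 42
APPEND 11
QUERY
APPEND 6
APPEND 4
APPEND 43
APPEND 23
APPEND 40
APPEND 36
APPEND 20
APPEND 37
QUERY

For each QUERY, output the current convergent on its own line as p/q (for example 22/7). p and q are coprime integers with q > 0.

6/1
247/41
114336/18979
53005625/8798574
1432604137902212313/237802563785236294

APPEND 6: p_0 = 6·1 + 0 = 6, q_0 = 6·0 + 1 = 1 → 6/1
APPEND 41: p_1 = 41·6 + 1 = 247, q_1 = 41·1 + 0 = 41 → 247/41
APPEND 12: p_2 = 12·247 + 6 = 2970, q_2 = 12·41 + 1 = 493 → 2970/493
APPEND 2: p_3 = 2·2970 + 247 = 6187, q_3 = 2·493 + 41 = 1027 → 6187/1027
APPEND 18: p_4 = 18·6187 + 2970 = 114336, q_4 = 18·1027 + 493 = 18979 → 114336/18979
APPEND 42: p_5 = 42·114336 + 6187 = 4808299, q_5 = 42·18979 + 1027 = 798145 → 4808299/798145
APPEND 11: p_6 = 11·4808299 + 114336 = 53005625, q_6 = 11·798145 + 18979 = 8798574 → 53005625/8798574
APPEND 6: p_7 = 6·53005625 + 4808299 = 322842049, q_7 = 6·8798574 + 798145 = 53589589 → 322842049/53589589
APPEND 4: p_8 = 4·322842049 + 53005625 = 1344373821, q_8 = 4·53589589 + 8798574 = 223156930 → 1344373821/223156930
APPEND 43: p_9 = 43·1344373821 + 322842049 = 58130916352, q_9 = 43·223156930 + 53589589 = 9649337579 → 58130916352/9649337579
APPEND 23: p_10 = 23·58130916352 + 1344373821 = 1338355449917, q_10 = 23·9649337579 + 223156930 = 222157921247 → 1338355449917/222157921247
APPEND 40: p_11 = 40·1338355449917 + 58130916352 = 53592348913032, q_11 = 40·222157921247 + 9649337579 = 8895966187459 → 53592348913032/8895966187459
APPEND 36: p_12 = 36·53592348913032 + 1338355449917 = 1930662916319069, q_12 = 36·8895966187459 + 222157921247 = 320476940669771 → 1930662916319069/320476940669771
APPEND 20: p_13 = 20·1930662916319069 + 53592348913032 = 38666850675294412, q_13 = 20·320476940669771 + 8895966187459 = 6418434779582879 → 38666850675294412/6418434779582879
APPEND 37: p_14 = 37·38666850675294412 + 1930662916319069 = 1432604137902212313, q_14 = 37·6418434779582879 + 320476940669771 = 237802563785236294 → 1432604137902212313/237802563785236294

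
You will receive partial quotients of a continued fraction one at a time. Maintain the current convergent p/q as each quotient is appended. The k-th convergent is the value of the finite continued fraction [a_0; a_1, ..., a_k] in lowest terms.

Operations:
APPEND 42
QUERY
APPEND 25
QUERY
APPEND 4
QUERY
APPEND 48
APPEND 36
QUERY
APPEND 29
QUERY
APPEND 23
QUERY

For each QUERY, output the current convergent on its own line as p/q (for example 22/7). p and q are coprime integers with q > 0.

42/1
1051/25
4246/101
7379170/175529
214200789/5095214
4933997317/117365451

APPEND 42: p_0 = 42·1 + 0 = 42, q_0 = 42·0 + 1 = 1 → 42/1
APPEND 25: p_1 = 25·42 + 1 = 1051, q_1 = 25·1 + 0 = 25 → 1051/25
APPEND 4: p_2 = 4·1051 + 42 = 4246, q_2 = 4·25 + 1 = 101 → 4246/101
APPEND 48: p_3 = 48·4246 + 1051 = 204859, q_3 = 48·101 + 25 = 4873 → 204859/4873
APPEND 36: p_4 = 36·204859 + 4246 = 7379170, q_4 = 36·4873 + 101 = 175529 → 7379170/175529
APPEND 29: p_5 = 29·7379170 + 204859 = 214200789, q_5 = 29·175529 + 4873 = 5095214 → 214200789/5095214
APPEND 23: p_6 = 23·214200789 + 7379170 = 4933997317, q_6 = 23·5095214 + 175529 = 117365451 → 4933997317/117365451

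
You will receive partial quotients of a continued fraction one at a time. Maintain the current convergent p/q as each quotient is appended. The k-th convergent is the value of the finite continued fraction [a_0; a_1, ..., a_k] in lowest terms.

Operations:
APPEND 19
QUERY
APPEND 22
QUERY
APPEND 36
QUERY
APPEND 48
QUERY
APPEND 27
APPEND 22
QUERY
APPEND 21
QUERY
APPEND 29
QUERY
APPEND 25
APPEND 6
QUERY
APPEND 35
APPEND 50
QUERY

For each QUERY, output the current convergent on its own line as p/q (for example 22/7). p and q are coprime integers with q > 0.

19/1
419/22
15103/793
725363/38086
431923251/22678616
9089988175/477280051
264041580326/13863800095
39924818558276/2096297494651
70238863770357526/3687970527255201

APPEND 19: p_0 = 19·1 + 0 = 19, q_0 = 19·0 + 1 = 1 → 19/1
APPEND 22: p_1 = 22·19 + 1 = 419, q_1 = 22·1 + 0 = 22 → 419/22
APPEND 36: p_2 = 36·419 + 19 = 15103, q_2 = 36·22 + 1 = 793 → 15103/793
APPEND 48: p_3 = 48·15103 + 419 = 725363, q_3 = 48·793 + 22 = 38086 → 725363/38086
APPEND 27: p_4 = 27·725363 + 15103 = 19599904, q_4 = 27·38086 + 793 = 1029115 → 19599904/1029115
APPEND 22: p_5 = 22·19599904 + 725363 = 431923251, q_5 = 22·1029115 + 38086 = 22678616 → 431923251/22678616
APPEND 21: p_6 = 21·431923251 + 19599904 = 9089988175, q_6 = 21·22678616 + 1029115 = 477280051 → 9089988175/477280051
APPEND 29: p_7 = 29·9089988175 + 431923251 = 264041580326, q_7 = 29·477280051 + 22678616 = 13863800095 → 264041580326/13863800095
APPEND 25: p_8 = 25·264041580326 + 9089988175 = 6610129496325, q_8 = 25·13863800095 + 477280051 = 347072282426 → 6610129496325/347072282426
APPEND 6: p_9 = 6·6610129496325 + 264041580326 = 39924818558276, q_9 = 6·347072282426 + 13863800095 = 2096297494651 → 39924818558276/2096297494651
APPEND 35: p_10 = 35·39924818558276 + 6610129496325 = 1403978779035985, q_10 = 35·2096297494651 + 347072282426 = 73717484595211 → 1403978779035985/73717484595211
APPEND 50: p_11 = 50·1403978779035985 + 39924818558276 = 70238863770357526, q_11 = 50·73717484595211 + 2096297494651 = 3687970527255201 → 70238863770357526/3687970527255201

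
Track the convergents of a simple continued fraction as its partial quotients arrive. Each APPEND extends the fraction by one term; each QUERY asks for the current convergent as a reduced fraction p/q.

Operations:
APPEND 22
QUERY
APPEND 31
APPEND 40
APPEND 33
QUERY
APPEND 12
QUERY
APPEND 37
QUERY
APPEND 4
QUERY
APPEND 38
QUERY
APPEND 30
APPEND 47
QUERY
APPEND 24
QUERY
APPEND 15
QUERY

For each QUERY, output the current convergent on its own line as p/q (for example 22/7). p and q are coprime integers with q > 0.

APPEND 22: p_0 = 22·1 + 0 = 22, q_0 = 22·0 + 1 = 1 → 22/1
APPEND 31: p_1 = 31·22 + 1 = 683, q_1 = 31·1 + 0 = 31 → 683/31
APPEND 40: p_2 = 40·683 + 22 = 27342, q_2 = 40·31 + 1 = 1241 → 27342/1241
APPEND 33: p_3 = 33·27342 + 683 = 902969, q_3 = 33·1241 + 31 = 40984 → 902969/40984
APPEND 12: p_4 = 12·902969 + 27342 = 10862970, q_4 = 12·40984 + 1241 = 493049 → 10862970/493049
APPEND 37: p_5 = 37·10862970 + 902969 = 402832859, q_5 = 37·493049 + 40984 = 18283797 → 402832859/18283797
APPEND 4: p_6 = 4·402832859 + 10862970 = 1622194406, q_6 = 4·18283797 + 493049 = 73628237 → 1622194406/73628237
APPEND 38: p_7 = 38·1622194406 + 402832859 = 62046220287, q_7 = 38·73628237 + 18283797 = 2816156803 → 62046220287/2816156803
APPEND 30: p_8 = 30·62046220287 + 1622194406 = 1863008803016, q_8 = 30·2816156803 + 73628237 = 84558332327 → 1863008803016/84558332327
APPEND 47: p_9 = 47·1863008803016 + 62046220287 = 87623459962039, q_9 = 47·84558332327 + 2816156803 = 3977057776172 → 87623459962039/3977057776172
APPEND 24: p_10 = 24·87623459962039 + 1863008803016 = 2104826047891952, q_10 = 24·3977057776172 + 84558332327 = 95533944960455 → 2104826047891952/95533944960455
APPEND 15: p_11 = 15·2104826047891952 + 87623459962039 = 31660014178341319, q_11 = 15·95533944960455 + 3977057776172 = 1436986232182997 → 31660014178341319/1436986232182997

22/1
902969/40984
10862970/493049
402832859/18283797
1622194406/73628237
62046220287/2816156803
87623459962039/3977057776172
2104826047891952/95533944960455
31660014178341319/1436986232182997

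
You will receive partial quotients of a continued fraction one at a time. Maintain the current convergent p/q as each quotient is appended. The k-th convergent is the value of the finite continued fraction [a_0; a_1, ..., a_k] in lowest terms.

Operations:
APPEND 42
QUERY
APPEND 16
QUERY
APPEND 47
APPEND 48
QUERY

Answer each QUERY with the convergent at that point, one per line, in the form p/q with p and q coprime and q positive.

42/1
673/16
1520977/36160

APPEND 42: p_0 = 42·1 + 0 = 42, q_0 = 42·0 + 1 = 1 → 42/1
APPEND 16: p_1 = 16·42 + 1 = 673, q_1 = 16·1 + 0 = 16 → 673/16
APPEND 47: p_2 = 47·673 + 42 = 31673, q_2 = 47·16 + 1 = 753 → 31673/753
APPEND 48: p_3 = 48·31673 + 673 = 1520977, q_3 = 48·753 + 16 = 36160 → 1520977/36160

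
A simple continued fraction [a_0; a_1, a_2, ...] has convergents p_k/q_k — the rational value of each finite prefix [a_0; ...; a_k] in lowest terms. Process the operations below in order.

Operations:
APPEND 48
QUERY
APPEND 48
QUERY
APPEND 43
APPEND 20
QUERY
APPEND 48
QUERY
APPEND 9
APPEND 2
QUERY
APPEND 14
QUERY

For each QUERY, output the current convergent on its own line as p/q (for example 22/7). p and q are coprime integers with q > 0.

APPEND 48: p_0 = 48·1 + 0 = 48, q_0 = 48·0 + 1 = 1 → 48/1
APPEND 48: p_1 = 48·48 + 1 = 2305, q_1 = 48·1 + 0 = 48 → 2305/48
APPEND 43: p_2 = 43·2305 + 48 = 99163, q_2 = 43·48 + 1 = 2065 → 99163/2065
APPEND 20: p_3 = 20·99163 + 2305 = 1985565, q_3 = 20·2065 + 48 = 41348 → 1985565/41348
APPEND 48: p_4 = 48·1985565 + 99163 = 95406283, q_4 = 48·41348 + 2065 = 1986769 → 95406283/1986769
APPEND 9: p_5 = 9·95406283 + 1985565 = 860642112, q_5 = 9·1986769 + 41348 = 17922269 → 860642112/17922269
APPEND 2: p_6 = 2·860642112 + 95406283 = 1816690507, q_6 = 2·17922269 + 1986769 = 37831307 → 1816690507/37831307
APPEND 14: p_7 = 14·1816690507 + 860642112 = 26294309210, q_7 = 14·37831307 + 17922269 = 547560567 → 26294309210/547560567

48/1
2305/48
1985565/41348
95406283/1986769
1816690507/37831307
26294309210/547560567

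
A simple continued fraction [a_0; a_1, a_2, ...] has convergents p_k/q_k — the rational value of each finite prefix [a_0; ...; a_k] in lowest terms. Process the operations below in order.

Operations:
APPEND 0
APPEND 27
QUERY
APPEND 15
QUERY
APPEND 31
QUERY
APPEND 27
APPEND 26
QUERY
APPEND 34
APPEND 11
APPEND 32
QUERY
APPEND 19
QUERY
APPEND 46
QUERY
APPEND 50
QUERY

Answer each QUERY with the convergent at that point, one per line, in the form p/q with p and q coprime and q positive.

APPEND 0: p_0 = 0·1 + 0 = 0, q_0 = 0·0 + 1 = 1 → 0/1
APPEND 27: p_1 = 27·0 + 1 = 1, q_1 = 27·1 + 0 = 27 → 1/27
APPEND 15: p_2 = 15·1 + 0 = 15, q_2 = 15·27 + 1 = 406 → 15/406
APPEND 31: p_3 = 31·15 + 1 = 466, q_3 = 31·406 + 27 = 12613 → 466/12613
APPEND 27: p_4 = 27·466 + 15 = 12597, q_4 = 27·12613 + 406 = 340957 → 12597/340957
APPEND 26: p_5 = 26·12597 + 466 = 327988, q_5 = 26·340957 + 12613 = 8877495 → 327988/8877495
APPEND 34: p_6 = 34·327988 + 12597 = 11164189, q_6 = 34·8877495 + 340957 = 302175787 → 11164189/302175787
APPEND 11: p_7 = 11·11164189 + 327988 = 123134067, q_7 = 11·302175787 + 8877495 = 3332811152 → 123134067/3332811152
APPEND 32: p_8 = 32·123134067 + 11164189 = 3951454333, q_8 = 32·3332811152 + 302175787 = 106952132651 → 3951454333/106952132651
APPEND 19: p_9 = 19·3951454333 + 123134067 = 75200766394, q_9 = 19·106952132651 + 3332811152 = 2035423331521 → 75200766394/2035423331521
APPEND 46: p_10 = 46·75200766394 + 3951454333 = 3463186708457, q_10 = 46·2035423331521 + 106952132651 = 93736425382617 → 3463186708457/93736425382617
APPEND 50: p_11 = 50·3463186708457 + 75200766394 = 173234536189244, q_11 = 50·93736425382617 + 2035423331521 = 4688856692462371 → 173234536189244/4688856692462371

1/27
15/406
466/12613
327988/8877495
3951454333/106952132651
75200766394/2035423331521
3463186708457/93736425382617
173234536189244/4688856692462371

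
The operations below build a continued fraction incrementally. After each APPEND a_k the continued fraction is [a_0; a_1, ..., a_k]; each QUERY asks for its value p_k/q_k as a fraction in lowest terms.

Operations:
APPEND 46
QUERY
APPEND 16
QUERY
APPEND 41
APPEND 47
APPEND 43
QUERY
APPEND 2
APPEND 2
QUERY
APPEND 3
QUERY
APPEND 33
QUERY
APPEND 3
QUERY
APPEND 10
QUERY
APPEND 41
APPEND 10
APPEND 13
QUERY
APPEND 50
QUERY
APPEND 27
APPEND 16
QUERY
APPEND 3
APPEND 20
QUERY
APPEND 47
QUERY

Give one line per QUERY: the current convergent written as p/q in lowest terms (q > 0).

46/1
737/16
61223477/1329142
308963581/6707500
1050760795/22811679
34984069816/759492907
106002970243/2301290400
1095013772246/23772396907
5909440538874297/128292053989688
295923137633810386/6424396167517177
128229269644061885890/2783816213398772649
7981902131420810133670/173284528788864200929
375542083819866913694879/8152897888705390715077

APPEND 46: p_0 = 46·1 + 0 = 46, q_0 = 46·0 + 1 = 1 → 46/1
APPEND 16: p_1 = 16·46 + 1 = 737, q_1 = 16·1 + 0 = 16 → 737/16
APPEND 41: p_2 = 41·737 + 46 = 30263, q_2 = 41·16 + 1 = 657 → 30263/657
APPEND 47: p_3 = 47·30263 + 737 = 1423098, q_3 = 47·657 + 16 = 30895 → 1423098/30895
APPEND 43: p_4 = 43·1423098 + 30263 = 61223477, q_4 = 43·30895 + 657 = 1329142 → 61223477/1329142
APPEND 2: p_5 = 2·61223477 + 1423098 = 123870052, q_5 = 2·1329142 + 30895 = 2689179 → 123870052/2689179
APPEND 2: p_6 = 2·123870052 + 61223477 = 308963581, q_6 = 2·2689179 + 1329142 = 6707500 → 308963581/6707500
APPEND 3: p_7 = 3·308963581 + 123870052 = 1050760795, q_7 = 3·6707500 + 2689179 = 22811679 → 1050760795/22811679
APPEND 33: p_8 = 33·1050760795 + 308963581 = 34984069816, q_8 = 33·22811679 + 6707500 = 759492907 → 34984069816/759492907
APPEND 3: p_9 = 3·34984069816 + 1050760795 = 106002970243, q_9 = 3·759492907 + 22811679 = 2301290400 → 106002970243/2301290400
APPEND 10: p_10 = 10·106002970243 + 34984069816 = 1095013772246, q_10 = 10·2301290400 + 759492907 = 23772396907 → 1095013772246/23772396907
APPEND 41: p_11 = 41·1095013772246 + 106002970243 = 45001567632329, q_11 = 41·23772396907 + 2301290400 = 976969563587 → 45001567632329/976969563587
APPEND 10: p_12 = 10·45001567632329 + 1095013772246 = 451110690095536, q_12 = 10·976969563587 + 23772396907 = 9793468032777 → 451110690095536/9793468032777
APPEND 13: p_13 = 13·451110690095536 + 45001567632329 = 5909440538874297, q_13 = 13·9793468032777 + 976969563587 = 128292053989688 → 5909440538874297/128292053989688
APPEND 50: p_14 = 50·5909440538874297 + 451110690095536 = 295923137633810386, q_14 = 50·128292053989688 + 9793468032777 = 6424396167517177 → 295923137633810386/6424396167517177
APPEND 27: p_15 = 27·295923137633810386 + 5909440538874297 = 7995834156651754719, q_15 = 27·6424396167517177 + 128292053989688 = 173586988576953467 → 7995834156651754719/173586988576953467
APPEND 16: p_16 = 16·7995834156651754719 + 295923137633810386 = 128229269644061885890, q_16 = 16·173586988576953467 + 6424396167517177 = 2783816213398772649 → 128229269644061885890/2783816213398772649
APPEND 3: p_17 = 3·128229269644061885890 + 7995834156651754719 = 392683643088837412389, q_17 = 3·2783816213398772649 + 173586988576953467 = 8525035628773271414 → 392683643088837412389/8525035628773271414
APPEND 20: p_18 = 20·392683643088837412389 + 128229269644061885890 = 7981902131420810133670, q_18 = 20·8525035628773271414 + 2783816213398772649 = 173284528788864200929 → 7981902131420810133670/173284528788864200929
APPEND 47: p_19 = 47·7981902131420810133670 + 392683643088837412389 = 375542083819866913694879, q_19 = 47·173284528788864200929 + 8525035628773271414 = 8152897888705390715077 → 375542083819866913694879/8152897888705390715077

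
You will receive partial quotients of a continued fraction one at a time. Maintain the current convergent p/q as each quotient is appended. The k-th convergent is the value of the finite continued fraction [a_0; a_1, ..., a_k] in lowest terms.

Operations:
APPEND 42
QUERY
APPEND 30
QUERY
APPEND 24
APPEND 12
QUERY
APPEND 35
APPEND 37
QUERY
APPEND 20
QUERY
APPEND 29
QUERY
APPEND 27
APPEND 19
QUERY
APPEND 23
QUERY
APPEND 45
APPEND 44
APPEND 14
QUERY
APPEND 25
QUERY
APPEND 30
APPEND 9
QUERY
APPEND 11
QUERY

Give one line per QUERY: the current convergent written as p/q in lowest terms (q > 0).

42/1
1261/30
364933/8682
474074490/11278549
9494292761/225875571
275808564559/6561670108
141945993745785/3376990071361
3272214181688909/77848162609790
90986418431277352456/2164627712011386147
2281148962699584354669/54270058597977787549
619010246657468856287403/14726667529460082901102
6877638168531576227153959/163623609209712256924739

APPEND 42: p_0 = 42·1 + 0 = 42, q_0 = 42·0 + 1 = 1 → 42/1
APPEND 30: p_1 = 30·42 + 1 = 1261, q_1 = 30·1 + 0 = 30 → 1261/30
APPEND 24: p_2 = 24·1261 + 42 = 30306, q_2 = 24·30 + 1 = 721 → 30306/721
APPEND 12: p_3 = 12·30306 + 1261 = 364933, q_3 = 12·721 + 30 = 8682 → 364933/8682
APPEND 35: p_4 = 35·364933 + 30306 = 12802961, q_4 = 35·8682 + 721 = 304591 → 12802961/304591
APPEND 37: p_5 = 37·12802961 + 364933 = 474074490, q_5 = 37·304591 + 8682 = 11278549 → 474074490/11278549
APPEND 20: p_6 = 20·474074490 + 12802961 = 9494292761, q_6 = 20·11278549 + 304591 = 225875571 → 9494292761/225875571
APPEND 29: p_7 = 29·9494292761 + 474074490 = 275808564559, q_7 = 29·225875571 + 11278549 = 6561670108 → 275808564559/6561670108
APPEND 27: p_8 = 27·275808564559 + 9494292761 = 7456325535854, q_8 = 27·6561670108 + 225875571 = 177390968487 → 7456325535854/177390968487
APPEND 19: p_9 = 19·7456325535854 + 275808564559 = 141945993745785, q_9 = 19·177390968487 + 6561670108 = 3376990071361 → 141945993745785/3376990071361
APPEND 23: p_10 = 23·141945993745785 + 7456325535854 = 3272214181688909, q_10 = 23·3376990071361 + 177390968487 = 77848162609790 → 3272214181688909/77848162609790
APPEND 45: p_11 = 45·3272214181688909 + 141945993745785 = 147391584169746690, q_11 = 45·77848162609790 + 3376990071361 = 3506544307511911 → 147391584169746690/3506544307511911
APPEND 44: p_12 = 44·147391584169746690 + 3272214181688909 = 6488501917650543269, q_12 = 44·3506544307511911 + 77848162609790 = 154365797693133874 → 6488501917650543269/154365797693133874
APPEND 14: p_13 = 14·6488501917650543269 + 147391584169746690 = 90986418431277352456, q_13 = 14·154365797693133874 + 3506544307511911 = 2164627712011386147 → 90986418431277352456/2164627712011386147
APPEND 25: p_14 = 25·90986418431277352456 + 6488501917650543269 = 2281148962699584354669, q_14 = 25·2164627712011386147 + 154365797693133874 = 54270058597977787549 → 2281148962699584354669/54270058597977787549
APPEND 30: p_15 = 30·2281148962699584354669 + 90986418431277352456 = 68525455299418807992526, q_15 = 30·54270058597977787549 + 2164627712011386147 = 1630266385651345012617 → 68525455299418807992526/1630266385651345012617
APPEND 9: p_16 = 9·68525455299418807992526 + 2281148962699584354669 = 619010246657468856287403, q_16 = 9·1630266385651345012617 + 54270058597977787549 = 14726667529460082901102 → 619010246657468856287403/14726667529460082901102
APPEND 11: p_17 = 11·619010246657468856287403 + 68525455299418807992526 = 6877638168531576227153959, q_17 = 11·14726667529460082901102 + 1630266385651345012617 = 163623609209712256924739 → 6877638168531576227153959/163623609209712256924739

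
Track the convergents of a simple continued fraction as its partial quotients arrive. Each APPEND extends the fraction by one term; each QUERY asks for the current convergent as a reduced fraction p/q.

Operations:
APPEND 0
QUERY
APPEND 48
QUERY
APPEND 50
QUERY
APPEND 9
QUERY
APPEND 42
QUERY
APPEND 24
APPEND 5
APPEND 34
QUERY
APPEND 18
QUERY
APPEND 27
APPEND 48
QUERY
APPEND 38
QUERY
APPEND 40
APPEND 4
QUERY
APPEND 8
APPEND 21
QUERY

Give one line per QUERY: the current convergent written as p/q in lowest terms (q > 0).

0/1
1/48
50/2401
451/21657
18992/911995
78666017/3777538657
1418288593/68106155506
1843296273937/88515005546818
70083630867634/3365412854516403
11290837754784822/542185529599328155
1967060539709200155/94458160115196719893

APPEND 0: p_0 = 0·1 + 0 = 0, q_0 = 0·0 + 1 = 1 → 0/1
APPEND 48: p_1 = 48·0 + 1 = 1, q_1 = 48·1 + 0 = 48 → 1/48
APPEND 50: p_2 = 50·1 + 0 = 50, q_2 = 50·48 + 1 = 2401 → 50/2401
APPEND 9: p_3 = 9·50 + 1 = 451, q_3 = 9·2401 + 48 = 21657 → 451/21657
APPEND 42: p_4 = 42·451 + 50 = 18992, q_4 = 42·21657 + 2401 = 911995 → 18992/911995
APPEND 24: p_5 = 24·18992 + 451 = 456259, q_5 = 24·911995 + 21657 = 21909537 → 456259/21909537
APPEND 5: p_6 = 5·456259 + 18992 = 2300287, q_6 = 5·21909537 + 911995 = 110459680 → 2300287/110459680
APPEND 34: p_7 = 34·2300287 + 456259 = 78666017, q_7 = 34·110459680 + 21909537 = 3777538657 → 78666017/3777538657
APPEND 18: p_8 = 18·78666017 + 2300287 = 1418288593, q_8 = 18·3777538657 + 110459680 = 68106155506 → 1418288593/68106155506
APPEND 27: p_9 = 27·1418288593 + 78666017 = 38372458028, q_9 = 27·68106155506 + 3777538657 = 1842643737319 → 38372458028/1842643737319
APPEND 48: p_10 = 48·38372458028 + 1418288593 = 1843296273937, q_10 = 48·1842643737319 + 68106155506 = 88515005546818 → 1843296273937/88515005546818
APPEND 38: p_11 = 38·1843296273937 + 38372458028 = 70083630867634, q_11 = 38·88515005546818 + 1842643737319 = 3365412854516403 → 70083630867634/3365412854516403
APPEND 40: p_12 = 40·70083630867634 + 1843296273937 = 2805188530979297, q_12 = 40·3365412854516403 + 88515005546818 = 134705029186202938 → 2805188530979297/134705029186202938
APPEND 4: p_13 = 4·2805188530979297 + 70083630867634 = 11290837754784822, q_13 = 4·134705029186202938 + 3365412854516403 = 542185529599328155 → 11290837754784822/542185529599328155
APPEND 8: p_14 = 8·11290837754784822 + 2805188530979297 = 93131890569257873, q_14 = 8·542185529599328155 + 134705029186202938 = 4472189265980828178 → 93131890569257873/4472189265980828178
APPEND 21: p_15 = 21·93131890569257873 + 11290837754784822 = 1967060539709200155, q_15 = 21·4472189265980828178 + 542185529599328155 = 94458160115196719893 → 1967060539709200155/94458160115196719893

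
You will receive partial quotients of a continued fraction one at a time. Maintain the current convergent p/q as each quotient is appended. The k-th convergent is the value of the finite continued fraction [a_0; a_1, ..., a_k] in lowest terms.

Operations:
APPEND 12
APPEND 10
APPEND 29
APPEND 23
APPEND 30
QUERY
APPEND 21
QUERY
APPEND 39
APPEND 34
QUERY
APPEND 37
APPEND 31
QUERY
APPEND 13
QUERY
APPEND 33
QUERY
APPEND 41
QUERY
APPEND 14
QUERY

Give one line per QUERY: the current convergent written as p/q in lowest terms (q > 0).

2436641/201381
51250565/4235704
68092345549/5627626162
78232050159208/6465642042923
1019538070063693/84261734119830
33722988362261077/2787102867997313
1383662060922767850/114355479322009663
19404991841281010977/1603763813376132595

APPEND 12: p_0 = 12·1 + 0 = 12, q_0 = 12·0 + 1 = 1 → 12/1
APPEND 10: p_1 = 10·12 + 1 = 121, q_1 = 10·1 + 0 = 10 → 121/10
APPEND 29: p_2 = 29·121 + 12 = 3521, q_2 = 29·10 + 1 = 291 → 3521/291
APPEND 23: p_3 = 23·3521 + 121 = 81104, q_3 = 23·291 + 10 = 6703 → 81104/6703
APPEND 30: p_4 = 30·81104 + 3521 = 2436641, q_4 = 30·6703 + 291 = 201381 → 2436641/201381
APPEND 21: p_5 = 21·2436641 + 81104 = 51250565, q_5 = 21·201381 + 6703 = 4235704 → 51250565/4235704
APPEND 39: p_6 = 39·51250565 + 2436641 = 2001208676, q_6 = 39·4235704 + 201381 = 165393837 → 2001208676/165393837
APPEND 34: p_7 = 34·2001208676 + 51250565 = 68092345549, q_7 = 34·165393837 + 4235704 = 5627626162 → 68092345549/5627626162
APPEND 37: p_8 = 37·68092345549 + 2001208676 = 2521417993989, q_8 = 37·5627626162 + 165393837 = 208387561831 → 2521417993989/208387561831
APPEND 31: p_9 = 31·2521417993989 + 68092345549 = 78232050159208, q_9 = 31·208387561831 + 5627626162 = 6465642042923 → 78232050159208/6465642042923
APPEND 13: p_10 = 13·78232050159208 + 2521417993989 = 1019538070063693, q_10 = 13·6465642042923 + 208387561831 = 84261734119830 → 1019538070063693/84261734119830
APPEND 33: p_11 = 33·1019538070063693 + 78232050159208 = 33722988362261077, q_11 = 33·84261734119830 + 6465642042923 = 2787102867997313 → 33722988362261077/2787102867997313
APPEND 41: p_12 = 41·33722988362261077 + 1019538070063693 = 1383662060922767850, q_12 = 41·2787102867997313 + 84261734119830 = 114355479322009663 → 1383662060922767850/114355479322009663
APPEND 14: p_13 = 14·1383662060922767850 + 33722988362261077 = 19404991841281010977, q_13 = 14·114355479322009663 + 2787102867997313 = 1603763813376132595 → 19404991841281010977/1603763813376132595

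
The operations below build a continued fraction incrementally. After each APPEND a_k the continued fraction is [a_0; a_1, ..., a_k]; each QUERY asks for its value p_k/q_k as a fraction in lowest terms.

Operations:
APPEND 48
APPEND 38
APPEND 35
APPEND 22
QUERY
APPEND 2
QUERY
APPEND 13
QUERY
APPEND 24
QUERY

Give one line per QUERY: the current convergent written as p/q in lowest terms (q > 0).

1408131/29320
2880185/59971
38850536/808943
935293049/19474603

APPEND 48: p_0 = 48·1 + 0 = 48, q_0 = 48·0 + 1 = 1 → 48/1
APPEND 38: p_1 = 38·48 + 1 = 1825, q_1 = 38·1 + 0 = 38 → 1825/38
APPEND 35: p_2 = 35·1825 + 48 = 63923, q_2 = 35·38 + 1 = 1331 → 63923/1331
APPEND 22: p_3 = 22·63923 + 1825 = 1408131, q_3 = 22·1331 + 38 = 29320 → 1408131/29320
APPEND 2: p_4 = 2·1408131 + 63923 = 2880185, q_4 = 2·29320 + 1331 = 59971 → 2880185/59971
APPEND 13: p_5 = 13·2880185 + 1408131 = 38850536, q_5 = 13·59971 + 29320 = 808943 → 38850536/808943
APPEND 24: p_6 = 24·38850536 + 2880185 = 935293049, q_6 = 24·808943 + 59971 = 19474603 → 935293049/19474603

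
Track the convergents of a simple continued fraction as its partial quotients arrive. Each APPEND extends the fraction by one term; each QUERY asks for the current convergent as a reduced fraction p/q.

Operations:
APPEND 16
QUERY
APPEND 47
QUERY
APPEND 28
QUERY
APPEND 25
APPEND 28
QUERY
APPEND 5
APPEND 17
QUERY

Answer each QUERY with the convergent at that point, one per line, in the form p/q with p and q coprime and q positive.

APPEND 16: p_0 = 16·1 + 0 = 16, q_0 = 16·0 + 1 = 1 → 16/1
APPEND 47: p_1 = 47·16 + 1 = 753, q_1 = 47·1 + 0 = 47 → 753/47
APPEND 28: p_2 = 28·753 + 16 = 21100, q_2 = 28·47 + 1 = 1317 → 21100/1317
APPEND 25: p_3 = 25·21100 + 753 = 528253, q_3 = 25·1317 + 47 = 32972 → 528253/32972
APPEND 28: p_4 = 28·528253 + 21100 = 14812184, q_4 = 28·32972 + 1317 = 924533 → 14812184/924533
APPEND 5: p_5 = 5·14812184 + 528253 = 74589173, q_5 = 5·924533 + 32972 = 4655637 → 74589173/4655637
APPEND 17: p_6 = 17·74589173 + 14812184 = 1282828125, q_6 = 17·4655637 + 924533 = 80070362 → 1282828125/80070362

16/1
753/47
21100/1317
14812184/924533
1282828125/80070362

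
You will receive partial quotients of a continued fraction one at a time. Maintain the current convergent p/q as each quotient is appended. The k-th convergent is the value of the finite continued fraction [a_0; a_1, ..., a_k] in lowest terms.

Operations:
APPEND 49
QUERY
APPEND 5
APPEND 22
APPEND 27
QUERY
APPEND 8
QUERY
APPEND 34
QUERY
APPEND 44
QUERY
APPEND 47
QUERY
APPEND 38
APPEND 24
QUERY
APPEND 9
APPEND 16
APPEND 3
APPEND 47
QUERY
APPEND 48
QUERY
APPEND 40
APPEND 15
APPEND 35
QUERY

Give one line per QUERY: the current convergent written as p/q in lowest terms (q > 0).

APPEND 49: p_0 = 49·1 + 0 = 49, q_0 = 49·0 + 1 = 1 → 49/1
APPEND 5: p_1 = 5·49 + 1 = 246, q_1 = 5·1 + 0 = 5 → 246/5
APPEND 22: p_2 = 22·246 + 49 = 5461, q_2 = 22·5 + 1 = 111 → 5461/111
APPEND 27: p_3 = 27·5461 + 246 = 147693, q_3 = 27·111 + 5 = 3002 → 147693/3002
APPEND 8: p_4 = 8·147693 + 5461 = 1187005, q_4 = 8·3002 + 111 = 24127 → 1187005/24127
APPEND 34: p_5 = 34·1187005 + 147693 = 40505863, q_5 = 34·24127 + 3002 = 823320 → 40505863/823320
APPEND 44: p_6 = 44·40505863 + 1187005 = 1783444977, q_6 = 44·823320 + 24127 = 36250207 → 1783444977/36250207
APPEND 47: p_7 = 47·1783444977 + 40505863 = 83862419782, q_7 = 47·36250207 + 823320 = 1704583049 → 83862419782/1704583049
APPEND 38: p_8 = 38·83862419782 + 1783444977 = 3188555396693, q_8 = 38·1704583049 + 36250207 = 64810406069 → 3188555396693/64810406069
APPEND 24: p_9 = 24·3188555396693 + 83862419782 = 76609191940414, q_9 = 24·64810406069 + 1704583049 = 1557154328705 → 76609191940414/1557154328705
APPEND 9: p_10 = 9·76609191940414 + 3188555396693 = 692671282860419, q_10 = 9·1557154328705 + 64810406069 = 14079199364414 → 692671282860419/14079199364414
APPEND 16: p_11 = 16·692671282860419 + 76609191940414 = 11159349717707118, q_11 = 16·14079199364414 + 1557154328705 = 226824344159329 → 11159349717707118/226824344159329
APPEND 3: p_12 = 3·11159349717707118 + 692671282860419 = 34170720435981773, q_12 = 3·226824344159329 + 14079199364414 = 694552231842401 → 34170720435981773/694552231842401
APPEND 47: p_13 = 47·34170720435981773 + 11159349717707118 = 1617183210208850449, q_13 = 47·694552231842401 + 226824344159329 = 32870779240752176 → 1617183210208850449/32870779240752176
APPEND 48: p_14 = 48·1617183210208850449 + 34170720435981773 = 77658964810460803325, q_14 = 48·32870779240752176 + 694552231842401 = 1578491955787946849 → 77658964810460803325/1578491955787946849
APPEND 40: p_15 = 40·77658964810460803325 + 1617183210208850449 = 3107975775628640983449, q_15 = 40·1578491955787946849 + 32870779240752176 = 63172549010758626136 → 3107975775628640983449/63172549010758626136
APPEND 15: p_16 = 15·3107975775628640983449 + 77658964810460803325 = 46697295599240075555060, q_16 = 15·63172549010758626136 + 1578491955787946849 = 949166727117167338889 → 46697295599240075555060/949166727117167338889
APPEND 35: p_17 = 35·46697295599240075555060 + 3107975775628640983449 = 1637513321749031285410549, q_17 = 35·949166727117167338889 + 63172549010758626136 = 33284007998111615487251 → 1637513321749031285410549/33284007998111615487251

49/1
147693/3002
1187005/24127
40505863/823320
1783444977/36250207
83862419782/1704583049
76609191940414/1557154328705
1617183210208850449/32870779240752176
77658964810460803325/1578491955787946849
1637513321749031285410549/33284007998111615487251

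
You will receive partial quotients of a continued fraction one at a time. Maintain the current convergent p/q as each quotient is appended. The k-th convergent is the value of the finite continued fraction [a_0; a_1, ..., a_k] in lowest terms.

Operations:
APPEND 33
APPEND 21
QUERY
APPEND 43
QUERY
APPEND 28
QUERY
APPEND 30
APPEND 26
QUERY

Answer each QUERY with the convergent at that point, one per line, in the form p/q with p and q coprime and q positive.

APPEND 33: p_0 = 33·1 + 0 = 33, q_0 = 33·0 + 1 = 1 → 33/1
APPEND 21: p_1 = 21·33 + 1 = 694, q_1 = 21·1 + 0 = 21 → 694/21
APPEND 43: p_2 = 43·694 + 33 = 29875, q_2 = 43·21 + 1 = 904 → 29875/904
APPEND 28: p_3 = 28·29875 + 694 = 837194, q_3 = 28·904 + 21 = 25333 → 837194/25333
APPEND 30: p_4 = 30·837194 + 29875 = 25145695, q_4 = 30·25333 + 904 = 760894 → 25145695/760894
APPEND 26: p_5 = 26·25145695 + 837194 = 654625264, q_5 = 26·760894 + 25333 = 19808577 → 654625264/19808577

694/21
29875/904
837194/25333
654625264/19808577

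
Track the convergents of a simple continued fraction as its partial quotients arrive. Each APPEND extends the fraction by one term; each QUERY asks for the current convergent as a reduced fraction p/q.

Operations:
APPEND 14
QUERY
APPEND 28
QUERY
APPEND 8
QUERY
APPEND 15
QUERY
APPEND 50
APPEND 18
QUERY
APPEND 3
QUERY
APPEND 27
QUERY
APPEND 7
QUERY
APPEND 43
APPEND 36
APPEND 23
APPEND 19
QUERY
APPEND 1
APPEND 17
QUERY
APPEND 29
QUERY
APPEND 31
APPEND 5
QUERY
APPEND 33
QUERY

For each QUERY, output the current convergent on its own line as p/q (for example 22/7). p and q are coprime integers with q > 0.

14/1
393/28
3158/225
47763/3403
43091307/3070153
131665229/9380834
3598052490/256352671
25318032659/1803849531
17254810361232491/1229364145185226
325989895680017418/23226003708629561
9471867862092198353/674848027524577524
1479241335964783030158/105392422312377241549
49108917980458378161575/3498893451165419503922

APPEND 14: p_0 = 14·1 + 0 = 14, q_0 = 14·0 + 1 = 1 → 14/1
APPEND 28: p_1 = 28·14 + 1 = 393, q_1 = 28·1 + 0 = 28 → 393/28
APPEND 8: p_2 = 8·393 + 14 = 3158, q_2 = 8·28 + 1 = 225 → 3158/225
APPEND 15: p_3 = 15·3158 + 393 = 47763, q_3 = 15·225 + 28 = 3403 → 47763/3403
APPEND 50: p_4 = 50·47763 + 3158 = 2391308, q_4 = 50·3403 + 225 = 170375 → 2391308/170375
APPEND 18: p_5 = 18·2391308 + 47763 = 43091307, q_5 = 18·170375 + 3403 = 3070153 → 43091307/3070153
APPEND 3: p_6 = 3·43091307 + 2391308 = 131665229, q_6 = 3·3070153 + 170375 = 9380834 → 131665229/9380834
APPEND 27: p_7 = 27·131665229 + 43091307 = 3598052490, q_7 = 27·9380834 + 3070153 = 256352671 → 3598052490/256352671
APPEND 7: p_8 = 7·3598052490 + 131665229 = 25318032659, q_8 = 7·256352671 + 9380834 = 1803849531 → 25318032659/1803849531
APPEND 43: p_9 = 43·25318032659 + 3598052490 = 1092273456827, q_9 = 43·1803849531 + 256352671 = 77821882504 → 1092273456827/77821882504
APPEND 36: p_10 = 36·1092273456827 + 25318032659 = 39347162478431, q_10 = 36·77821882504 + 1803849531 = 2803391619675 → 39347162478431/2803391619675
APPEND 23: p_11 = 23·39347162478431 + 1092273456827 = 906077010460740, q_11 = 23·2803391619675 + 77821882504 = 64555829135029 → 906077010460740/64555829135029
APPEND 19: p_12 = 19·906077010460740 + 39347162478431 = 17254810361232491, q_12 = 19·64555829135029 + 2803391619675 = 1229364145185226 → 17254810361232491/1229364145185226
APPEND 1: p_13 = 1·17254810361232491 + 906077010460740 = 18160887371693231, q_13 = 1·1229364145185226 + 64555829135029 = 1293919974320255 → 18160887371693231/1293919974320255
APPEND 17: p_14 = 17·18160887371693231 + 17254810361232491 = 325989895680017418, q_14 = 17·1293919974320255 + 1229364145185226 = 23226003708629561 → 325989895680017418/23226003708629561
APPEND 29: p_15 = 29·325989895680017418 + 18160887371693231 = 9471867862092198353, q_15 = 29·23226003708629561 + 1293919974320255 = 674848027524577524 → 9471867862092198353/674848027524577524
APPEND 31: p_16 = 31·9471867862092198353 + 325989895680017418 = 293953893620538166361, q_16 = 31·674848027524577524 + 23226003708629561 = 20943514856970532805 → 293953893620538166361/20943514856970532805
APPEND 5: p_17 = 5·293953893620538166361 + 9471867862092198353 = 1479241335964783030158, q_17 = 5·20943514856970532805 + 674848027524577524 = 105392422312377241549 → 1479241335964783030158/105392422312377241549
APPEND 33: p_18 = 33·1479241335964783030158 + 293953893620538166361 = 49108917980458378161575, q_18 = 33·105392422312377241549 + 20943514856970532805 = 3498893451165419503922 → 49108917980458378161575/3498893451165419503922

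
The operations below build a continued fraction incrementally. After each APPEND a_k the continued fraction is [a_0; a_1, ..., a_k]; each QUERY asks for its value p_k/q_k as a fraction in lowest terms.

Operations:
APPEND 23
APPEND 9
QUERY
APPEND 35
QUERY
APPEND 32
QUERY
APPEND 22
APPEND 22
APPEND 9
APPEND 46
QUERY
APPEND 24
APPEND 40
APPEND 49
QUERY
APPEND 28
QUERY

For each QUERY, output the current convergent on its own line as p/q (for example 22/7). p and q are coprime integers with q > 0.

208/9
7303/316
233904/10121
47382750776/2050246343
2234358641584033/96680449295030
62607617891454460/2709024645544903

APPEND 23: p_0 = 23·1 + 0 = 23, q_0 = 23·0 + 1 = 1 → 23/1
APPEND 9: p_1 = 9·23 + 1 = 208, q_1 = 9·1 + 0 = 9 → 208/9
APPEND 35: p_2 = 35·208 + 23 = 7303, q_2 = 35·9 + 1 = 316 → 7303/316
APPEND 32: p_3 = 32·7303 + 208 = 233904, q_3 = 32·316 + 9 = 10121 → 233904/10121
APPEND 22: p_4 = 22·233904 + 7303 = 5153191, q_4 = 22·10121 + 316 = 222978 → 5153191/222978
APPEND 22: p_5 = 22·5153191 + 233904 = 113604106, q_5 = 22·222978 + 10121 = 4915637 → 113604106/4915637
APPEND 9: p_6 = 9·113604106 + 5153191 = 1027590145, q_6 = 9·4915637 + 222978 = 44463711 → 1027590145/44463711
APPEND 46: p_7 = 46·1027590145 + 113604106 = 47382750776, q_7 = 46·44463711 + 4915637 = 2050246343 → 47382750776/2050246343
APPEND 24: p_8 = 24·47382750776 + 1027590145 = 1138213608769, q_8 = 24·2050246343 + 44463711 = 49250375943 → 1138213608769/49250375943
APPEND 40: p_9 = 40·1138213608769 + 47382750776 = 45575927101536, q_9 = 40·49250375943 + 2050246343 = 1972065284063 → 45575927101536/1972065284063
APPEND 49: p_10 = 49·45575927101536 + 1138213608769 = 2234358641584033, q_10 = 49·1972065284063 + 49250375943 = 96680449295030 → 2234358641584033/96680449295030
APPEND 28: p_11 = 28·2234358641584033 + 45575927101536 = 62607617891454460, q_11 = 28·96680449295030 + 1972065284063 = 2709024645544903 → 62607617891454460/2709024645544903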